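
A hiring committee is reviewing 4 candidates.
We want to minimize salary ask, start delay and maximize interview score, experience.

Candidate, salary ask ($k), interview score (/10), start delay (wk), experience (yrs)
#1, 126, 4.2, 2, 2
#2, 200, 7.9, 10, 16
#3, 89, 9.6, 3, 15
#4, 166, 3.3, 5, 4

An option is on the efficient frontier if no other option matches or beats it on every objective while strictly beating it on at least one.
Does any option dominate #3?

No

#1: worse on salary ask (126 vs 89).
#2: worse on salary ask (200 vs 89).
#4: worse on salary ask (166 vs 89).
No option is at least as good as #3 on every objective and strictly better on one.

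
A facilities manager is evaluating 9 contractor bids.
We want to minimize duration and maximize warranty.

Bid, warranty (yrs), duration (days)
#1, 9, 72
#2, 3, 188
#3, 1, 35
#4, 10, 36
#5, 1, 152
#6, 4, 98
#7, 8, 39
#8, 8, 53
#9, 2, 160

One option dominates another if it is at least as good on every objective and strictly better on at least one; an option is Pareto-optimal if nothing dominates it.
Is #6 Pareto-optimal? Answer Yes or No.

#1 vs #6: warranty 9≥4, duration 72≤98 — #1 is at least as good on every objective and strictly better on at least one, so #1 dominates #6.

No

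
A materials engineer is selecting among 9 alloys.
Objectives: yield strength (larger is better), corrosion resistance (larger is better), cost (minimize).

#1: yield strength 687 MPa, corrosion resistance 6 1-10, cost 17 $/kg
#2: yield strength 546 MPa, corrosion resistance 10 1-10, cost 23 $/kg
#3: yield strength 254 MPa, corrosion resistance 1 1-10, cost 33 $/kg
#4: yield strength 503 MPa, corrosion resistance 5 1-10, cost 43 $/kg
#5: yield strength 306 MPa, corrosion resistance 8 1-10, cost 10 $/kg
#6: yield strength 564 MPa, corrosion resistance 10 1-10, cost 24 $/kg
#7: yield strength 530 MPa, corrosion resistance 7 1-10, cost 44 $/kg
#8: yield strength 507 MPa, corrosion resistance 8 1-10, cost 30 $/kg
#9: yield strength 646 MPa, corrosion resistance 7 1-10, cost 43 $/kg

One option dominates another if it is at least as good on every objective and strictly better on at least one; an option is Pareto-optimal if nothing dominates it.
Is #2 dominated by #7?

No

#7 vs #2: #7 is worse on yield strength (530 vs 546), so it does not dominate #2.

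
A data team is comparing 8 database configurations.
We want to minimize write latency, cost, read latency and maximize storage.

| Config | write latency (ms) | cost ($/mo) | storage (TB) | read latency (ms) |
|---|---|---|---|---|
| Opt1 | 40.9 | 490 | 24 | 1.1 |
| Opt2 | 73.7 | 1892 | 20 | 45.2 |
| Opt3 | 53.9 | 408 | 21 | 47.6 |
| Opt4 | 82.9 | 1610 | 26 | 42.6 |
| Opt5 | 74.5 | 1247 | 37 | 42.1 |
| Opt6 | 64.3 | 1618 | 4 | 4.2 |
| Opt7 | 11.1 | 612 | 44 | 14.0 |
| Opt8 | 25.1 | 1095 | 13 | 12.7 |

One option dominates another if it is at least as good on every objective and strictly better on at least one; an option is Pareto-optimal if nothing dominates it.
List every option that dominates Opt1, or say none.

Opt2: worse on write latency (73.7 vs 40.9).
Opt3: worse on write latency (53.9 vs 40.9).
Opt4: worse on write latency (82.9 vs 40.9).
Opt5: worse on write latency (74.5 vs 40.9).
Opt6: worse on write latency (64.3 vs 40.9).
Opt7: worse on cost (612 vs 490).
Opt8: worse on cost (1095 vs 490).
No option dominates Opt1.

none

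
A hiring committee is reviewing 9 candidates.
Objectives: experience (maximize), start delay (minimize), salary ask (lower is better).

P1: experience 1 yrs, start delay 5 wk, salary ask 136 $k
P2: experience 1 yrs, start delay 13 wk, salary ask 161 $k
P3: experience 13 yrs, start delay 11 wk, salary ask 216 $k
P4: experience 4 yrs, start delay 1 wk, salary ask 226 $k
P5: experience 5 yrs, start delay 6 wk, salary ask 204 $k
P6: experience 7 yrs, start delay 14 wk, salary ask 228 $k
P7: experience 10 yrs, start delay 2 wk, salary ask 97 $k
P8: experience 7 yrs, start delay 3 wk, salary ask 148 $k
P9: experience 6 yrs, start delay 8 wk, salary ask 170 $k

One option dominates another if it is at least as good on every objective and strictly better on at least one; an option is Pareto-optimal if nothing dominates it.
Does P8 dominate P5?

P8 vs P5: experience 7≥5, start delay 3≤6, salary ask 148≤204 — P8 is at least as good on every objective with at least one strict improvement.

Yes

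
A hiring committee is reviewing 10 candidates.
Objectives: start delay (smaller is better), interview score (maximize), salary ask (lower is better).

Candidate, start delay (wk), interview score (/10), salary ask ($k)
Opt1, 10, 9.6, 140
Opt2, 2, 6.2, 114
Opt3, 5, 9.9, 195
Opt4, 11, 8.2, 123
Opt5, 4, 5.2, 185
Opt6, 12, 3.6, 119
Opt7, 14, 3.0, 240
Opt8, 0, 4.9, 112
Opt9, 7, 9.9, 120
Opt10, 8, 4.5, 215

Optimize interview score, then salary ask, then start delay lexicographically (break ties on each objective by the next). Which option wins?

First maximize interview score: best is 9.9, kept {Opt3, Opt9}.
Then minimize salary ask: best is 120, kept {Opt9}.

Opt9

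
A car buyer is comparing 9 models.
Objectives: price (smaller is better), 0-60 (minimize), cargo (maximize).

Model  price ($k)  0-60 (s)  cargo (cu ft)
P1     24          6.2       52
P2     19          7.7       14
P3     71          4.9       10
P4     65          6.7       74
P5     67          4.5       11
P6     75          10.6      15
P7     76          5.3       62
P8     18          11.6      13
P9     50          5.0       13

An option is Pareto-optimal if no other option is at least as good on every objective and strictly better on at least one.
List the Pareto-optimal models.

P1, P2, P4, P5, P7, P8, P9

P1: not dominated.
P2: not dominated.
P3: dominated by P5 (price 67≤71, 0-60 4.5≤4.9, cargo 11≥10).
P4: not dominated (best cargo).
P5: not dominated (best 0-60).
P6: dominated by P1 (price 24≤75, 0-60 6.2≤10.6, cargo 52≥15).
P7: not dominated.
P8: not dominated (best price).
P9: not dominated.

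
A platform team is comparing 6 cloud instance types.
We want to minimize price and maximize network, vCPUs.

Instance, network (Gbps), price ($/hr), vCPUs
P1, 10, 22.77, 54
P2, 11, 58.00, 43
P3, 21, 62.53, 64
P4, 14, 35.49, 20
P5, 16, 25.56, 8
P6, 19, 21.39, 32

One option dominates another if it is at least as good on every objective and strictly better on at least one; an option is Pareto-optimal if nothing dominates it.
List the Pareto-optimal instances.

P1: not dominated.
P2: not dominated.
P3: not dominated (best network).
P4: dominated by P6 (network 19≥14, price 21.39≤35.49, vCPUs 32≥20).
P5: dominated by P6 (network 19≥16, price 21.39≤25.56, vCPUs 32≥8).
P6: not dominated (best price).

P1, P2, P3, P6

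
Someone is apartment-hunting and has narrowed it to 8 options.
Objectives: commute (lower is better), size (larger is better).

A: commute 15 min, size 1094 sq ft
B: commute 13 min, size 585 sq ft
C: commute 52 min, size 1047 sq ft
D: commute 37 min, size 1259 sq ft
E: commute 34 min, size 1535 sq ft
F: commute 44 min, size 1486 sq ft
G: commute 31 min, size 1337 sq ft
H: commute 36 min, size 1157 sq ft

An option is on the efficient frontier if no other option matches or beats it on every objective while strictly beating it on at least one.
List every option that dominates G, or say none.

A: worse on size (1094 vs 1337).
B: worse on size (585 vs 1337).
C: worse on commute (52 vs 31).
D: worse on commute (37 vs 31).
E: worse on commute (34 vs 31).
F: worse on commute (44 vs 31).
H: worse on commute (36 vs 31).
No option dominates G.

none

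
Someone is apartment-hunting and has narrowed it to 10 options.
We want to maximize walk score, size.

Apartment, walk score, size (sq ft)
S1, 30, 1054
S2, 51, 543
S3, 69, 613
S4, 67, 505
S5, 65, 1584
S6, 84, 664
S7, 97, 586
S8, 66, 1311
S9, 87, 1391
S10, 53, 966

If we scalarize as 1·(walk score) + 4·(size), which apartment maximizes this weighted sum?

S5

S1: 1·30 + 4·1054 = 4246
S2: 1·51 + 4·543 = 2223
S3: 1·69 + 4·613 = 2521
S4: 1·67 + 4·505 = 2087
S5: 1·65 + 4·1584 = 6401
S6: 1·84 + 4·664 = 2740
S7: 1·97 + 4·586 = 2441
S8: 1·66 + 4·1311 = 5310
S9: 1·87 + 4·1391 = 5651
S10: 1·53 + 4·966 = 3917
Highest: S5 at 6401.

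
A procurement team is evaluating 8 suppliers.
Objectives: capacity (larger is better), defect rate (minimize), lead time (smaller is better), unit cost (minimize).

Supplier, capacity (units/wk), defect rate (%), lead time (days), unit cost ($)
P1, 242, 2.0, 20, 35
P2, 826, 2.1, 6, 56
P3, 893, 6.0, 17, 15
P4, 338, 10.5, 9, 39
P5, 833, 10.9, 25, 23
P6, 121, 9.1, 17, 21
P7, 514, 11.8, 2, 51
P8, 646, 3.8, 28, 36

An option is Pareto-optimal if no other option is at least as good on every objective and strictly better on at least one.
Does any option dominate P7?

P1: worse on capacity (242 vs 514).
P2: worse on lead time (6 vs 2).
P3: worse on lead time (17 vs 2).
P4: worse on capacity (338 vs 514).
P5: worse on lead time (25 vs 2).
P6: worse on capacity (121 vs 514).
P8: worse on lead time (28 vs 2).
No option is at least as good as P7 on every objective and strictly better on one.

No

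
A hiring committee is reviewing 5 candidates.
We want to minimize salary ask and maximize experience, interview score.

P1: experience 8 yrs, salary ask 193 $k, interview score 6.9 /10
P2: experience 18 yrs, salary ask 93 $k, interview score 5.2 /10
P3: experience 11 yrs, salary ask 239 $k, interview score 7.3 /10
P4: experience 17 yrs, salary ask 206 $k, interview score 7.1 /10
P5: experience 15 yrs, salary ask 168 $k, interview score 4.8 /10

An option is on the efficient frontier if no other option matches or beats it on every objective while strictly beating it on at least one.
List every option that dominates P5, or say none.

P2: experience 18≥15, salary ask 93≤168, interview score 5.2≥4.8 — dominates P5.
Others (P1, P3, P4) are each worse than P5 on at least one objective.

P2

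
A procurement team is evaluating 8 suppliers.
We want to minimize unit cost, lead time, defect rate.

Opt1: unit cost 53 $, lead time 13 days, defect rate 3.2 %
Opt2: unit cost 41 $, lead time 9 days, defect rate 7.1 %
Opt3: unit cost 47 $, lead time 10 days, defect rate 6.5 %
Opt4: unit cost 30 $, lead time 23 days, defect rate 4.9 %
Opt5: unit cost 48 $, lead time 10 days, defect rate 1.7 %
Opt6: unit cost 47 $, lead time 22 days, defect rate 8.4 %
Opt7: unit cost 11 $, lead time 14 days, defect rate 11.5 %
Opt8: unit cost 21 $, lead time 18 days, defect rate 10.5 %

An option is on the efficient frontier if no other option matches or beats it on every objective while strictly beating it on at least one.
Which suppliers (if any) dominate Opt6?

Opt2, Opt3

Opt2: unit cost 41≤47, lead time 9≤22, defect rate 7.1≤8.4 — dominates Opt6.
Opt3: unit cost 47≤47, lead time 10≤22, defect rate 6.5≤8.4 — dominates Opt6.
Others (Opt1, Opt4, Opt5, Opt7, Opt8) are each worse than Opt6 on at least one objective.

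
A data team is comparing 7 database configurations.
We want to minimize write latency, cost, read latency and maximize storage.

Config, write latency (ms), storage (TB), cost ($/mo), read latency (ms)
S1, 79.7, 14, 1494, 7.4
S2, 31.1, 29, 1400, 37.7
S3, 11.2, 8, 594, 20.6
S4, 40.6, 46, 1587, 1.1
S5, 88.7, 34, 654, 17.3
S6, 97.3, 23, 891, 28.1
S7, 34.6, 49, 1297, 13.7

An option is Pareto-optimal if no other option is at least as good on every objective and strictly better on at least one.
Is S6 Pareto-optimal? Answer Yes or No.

S5 vs S6: write latency 88.7≤97.3, storage 34≥23, cost 654≤891, read latency 17.3≤28.1 — S5 is at least as good on every objective and strictly better on at least one, so S5 dominates S6.

No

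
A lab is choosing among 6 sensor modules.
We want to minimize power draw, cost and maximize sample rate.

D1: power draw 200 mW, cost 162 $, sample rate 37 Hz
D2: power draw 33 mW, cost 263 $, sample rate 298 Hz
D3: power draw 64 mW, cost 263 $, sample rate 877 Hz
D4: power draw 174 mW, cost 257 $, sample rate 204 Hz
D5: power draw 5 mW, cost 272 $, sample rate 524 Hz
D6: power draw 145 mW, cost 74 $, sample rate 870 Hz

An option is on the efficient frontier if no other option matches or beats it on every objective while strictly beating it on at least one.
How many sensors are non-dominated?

4

D1: dominated by D6 (power draw 145≤200, cost 74≤162, sample rate 870≥37).
D2: not dominated.
D3: not dominated (best sample rate).
D4: dominated by D6 (power draw 145≤174, cost 74≤257, sample rate 870≥204).
D5: not dominated (best power draw).
D6: not dominated (best cost).
Pareto-optimal: D2, D3, D5, D6 → 4.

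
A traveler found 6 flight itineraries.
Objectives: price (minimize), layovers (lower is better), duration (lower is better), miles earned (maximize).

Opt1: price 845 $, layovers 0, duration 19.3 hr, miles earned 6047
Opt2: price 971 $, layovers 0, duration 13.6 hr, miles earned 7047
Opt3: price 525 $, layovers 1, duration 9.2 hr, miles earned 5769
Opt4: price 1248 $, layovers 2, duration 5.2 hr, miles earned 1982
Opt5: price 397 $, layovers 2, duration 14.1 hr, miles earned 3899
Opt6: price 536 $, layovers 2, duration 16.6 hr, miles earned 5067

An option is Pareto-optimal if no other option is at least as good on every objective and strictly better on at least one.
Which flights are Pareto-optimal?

Opt1: not dominated.
Opt2: not dominated (best miles earned).
Opt3: not dominated.
Opt4: not dominated (best duration).
Opt5: not dominated (best price).
Opt6: dominated by Opt3 (price 525≤536, layovers 1≤2, duration 9.2≤16.6, miles earned 5769≥5067).

Opt1, Opt2, Opt3, Opt4, Opt5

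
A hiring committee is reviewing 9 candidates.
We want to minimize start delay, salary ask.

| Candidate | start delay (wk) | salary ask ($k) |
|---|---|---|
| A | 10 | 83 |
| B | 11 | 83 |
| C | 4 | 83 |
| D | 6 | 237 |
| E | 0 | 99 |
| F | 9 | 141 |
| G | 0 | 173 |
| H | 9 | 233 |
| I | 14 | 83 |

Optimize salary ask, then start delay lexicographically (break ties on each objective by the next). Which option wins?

First minimize salary ask: best is 83, kept {A, B, C, I}.
Then minimize start delay: best is 4, kept {C}.

C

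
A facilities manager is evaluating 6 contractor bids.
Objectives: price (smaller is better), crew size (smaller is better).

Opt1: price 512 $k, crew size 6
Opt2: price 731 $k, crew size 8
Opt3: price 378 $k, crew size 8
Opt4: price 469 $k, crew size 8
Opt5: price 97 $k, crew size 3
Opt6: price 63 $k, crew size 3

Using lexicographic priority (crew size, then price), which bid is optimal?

Opt6

First minimize crew size: best is 3, kept {Opt5, Opt6}.
Then minimize price: best is 63, kept {Opt6}.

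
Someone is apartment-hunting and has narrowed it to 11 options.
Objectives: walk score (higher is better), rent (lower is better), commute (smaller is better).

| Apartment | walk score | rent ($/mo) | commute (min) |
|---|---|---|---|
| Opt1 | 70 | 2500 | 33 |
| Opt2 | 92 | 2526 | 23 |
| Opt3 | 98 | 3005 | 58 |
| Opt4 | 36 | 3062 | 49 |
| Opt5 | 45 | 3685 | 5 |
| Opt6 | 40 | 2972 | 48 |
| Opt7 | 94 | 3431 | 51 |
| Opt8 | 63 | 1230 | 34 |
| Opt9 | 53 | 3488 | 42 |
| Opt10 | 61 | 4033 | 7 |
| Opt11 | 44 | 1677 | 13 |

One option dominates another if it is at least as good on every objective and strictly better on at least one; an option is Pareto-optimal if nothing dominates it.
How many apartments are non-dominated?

8

Opt1: not dominated.
Opt2: not dominated.
Opt3: not dominated (best walk score).
Opt4: dominated by Opt1 (walk score 70≥36, rent 2500≤3062, commute 33≤49).
Opt5: not dominated (best commute).
Opt6: dominated by Opt1 (walk score 70≥40, rent 2500≤2972, commute 33≤48).
Opt7: not dominated.
Opt8: not dominated (best rent).
Opt9: dominated by Opt1 (walk score 70≥53, rent 2500≤3488, commute 33≤42).
Opt10: not dominated.
Opt11: not dominated.
Pareto-optimal: Opt1, Opt2, Opt3, Opt5, Opt7, Opt8, Opt10, Opt11 → 8.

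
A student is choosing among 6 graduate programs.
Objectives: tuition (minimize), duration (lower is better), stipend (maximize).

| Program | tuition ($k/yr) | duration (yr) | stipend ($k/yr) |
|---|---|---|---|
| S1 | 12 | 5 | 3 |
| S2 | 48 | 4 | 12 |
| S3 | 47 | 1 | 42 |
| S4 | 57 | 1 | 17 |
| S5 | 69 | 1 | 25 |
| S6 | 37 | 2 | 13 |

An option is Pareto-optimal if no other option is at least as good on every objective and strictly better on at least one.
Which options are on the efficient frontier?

S1, S3, S6

S1: not dominated (best tuition).
S2: dominated by S3 (tuition 47≤48, duration 1≤4, stipend 42≥12).
S3: not dominated (best stipend).
S4: dominated by S3 (tuition 47≤57, duration 1≤1, stipend 42≥17).
S5: dominated by S3 (tuition 47≤69, duration 1≤1, stipend 42≥25).
S6: not dominated.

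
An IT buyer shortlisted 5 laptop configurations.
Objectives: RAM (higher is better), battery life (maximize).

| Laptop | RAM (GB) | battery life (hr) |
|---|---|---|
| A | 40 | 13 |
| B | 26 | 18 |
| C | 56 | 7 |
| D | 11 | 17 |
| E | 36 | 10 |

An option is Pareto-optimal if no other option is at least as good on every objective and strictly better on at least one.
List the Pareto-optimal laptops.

A, B, C

A: not dominated.
B: not dominated (best battery life).
C: not dominated (best RAM).
D: dominated by B (RAM 26≥11, battery life 18≥17).
E: dominated by A (RAM 40≥36, battery life 13≥10).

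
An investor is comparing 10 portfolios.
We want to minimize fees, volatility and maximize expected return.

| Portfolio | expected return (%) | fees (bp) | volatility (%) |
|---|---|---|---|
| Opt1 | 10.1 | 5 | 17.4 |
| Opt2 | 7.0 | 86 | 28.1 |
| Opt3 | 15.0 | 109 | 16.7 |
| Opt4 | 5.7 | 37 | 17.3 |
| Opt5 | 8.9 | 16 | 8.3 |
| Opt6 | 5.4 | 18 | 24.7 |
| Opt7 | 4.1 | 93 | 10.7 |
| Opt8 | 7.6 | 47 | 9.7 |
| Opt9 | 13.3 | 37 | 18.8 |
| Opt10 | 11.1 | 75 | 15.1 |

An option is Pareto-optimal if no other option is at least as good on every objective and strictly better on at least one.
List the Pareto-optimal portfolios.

Opt1, Opt3, Opt5, Opt9, Opt10

Opt1: not dominated (best fees).
Opt2: dominated by Opt1 (expected return 10.1≥7.0, fees 5≤86, volatility 17.4≤28.1).
Opt3: not dominated (best expected return).
Opt4: dominated by Opt5 (expected return 8.9≥5.7, fees 16≤37, volatility 8.3≤17.3).
Opt5: not dominated (best volatility).
Opt6: dominated by Opt1 (expected return 10.1≥5.4, fees 5≤18, volatility 17.4≤24.7).
Opt7: dominated by Opt5 (expected return 8.9≥4.1, fees 16≤93, volatility 8.3≤10.7).
Opt8: dominated by Opt5 (expected return 8.9≥7.6, fees 16≤47, volatility 8.3≤9.7).
Opt9: not dominated.
Opt10: not dominated.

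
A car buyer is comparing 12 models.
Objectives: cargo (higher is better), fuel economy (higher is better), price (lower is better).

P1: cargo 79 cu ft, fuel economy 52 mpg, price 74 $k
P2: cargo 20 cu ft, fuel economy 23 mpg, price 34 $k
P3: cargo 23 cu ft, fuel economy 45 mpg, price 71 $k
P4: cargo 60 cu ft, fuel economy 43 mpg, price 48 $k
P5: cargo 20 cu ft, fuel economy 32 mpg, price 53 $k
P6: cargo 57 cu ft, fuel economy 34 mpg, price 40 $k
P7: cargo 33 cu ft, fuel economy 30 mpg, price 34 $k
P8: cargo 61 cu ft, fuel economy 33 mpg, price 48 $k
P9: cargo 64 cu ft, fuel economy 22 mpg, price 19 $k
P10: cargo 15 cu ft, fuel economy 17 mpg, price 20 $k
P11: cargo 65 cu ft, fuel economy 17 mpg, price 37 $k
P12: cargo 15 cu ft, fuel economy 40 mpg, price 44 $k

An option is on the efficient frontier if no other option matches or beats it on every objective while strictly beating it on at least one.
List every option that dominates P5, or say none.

P4: cargo 60≥20, fuel economy 43≥32, price 48≤53 — dominates P5.
P6: cargo 57≥20, fuel economy 34≥32, price 40≤53 — dominates P5.
P8: cargo 61≥20, fuel economy 33≥32, price 48≤53 — dominates P5.
Others (P1, P2, P3, P7, P9, P10, P11, P12) are each worse than P5 on at least one objective.

P4, P6, P8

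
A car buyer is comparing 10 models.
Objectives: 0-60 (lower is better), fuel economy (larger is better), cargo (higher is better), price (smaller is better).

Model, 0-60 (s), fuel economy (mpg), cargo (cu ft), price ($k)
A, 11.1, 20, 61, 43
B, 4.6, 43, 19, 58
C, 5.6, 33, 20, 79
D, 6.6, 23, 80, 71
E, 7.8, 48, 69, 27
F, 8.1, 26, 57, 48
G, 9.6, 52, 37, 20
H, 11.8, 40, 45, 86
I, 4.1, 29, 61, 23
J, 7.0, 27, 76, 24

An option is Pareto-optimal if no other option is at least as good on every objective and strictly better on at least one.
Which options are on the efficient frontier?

A: dominated by E (0-60 7.8≤11.1, fuel economy 48≥20, cargo 69≥61, price 27≤43).
B: not dominated.
C: not dominated.
D: not dominated (best cargo).
E: not dominated.
F: dominated by E (0-60 7.8≤8.1, fuel economy 48≥26, cargo 69≥57, price 27≤48).
G: not dominated (best fuel economy).
H: dominated by E (0-60 7.8≤11.8, fuel economy 48≥40, cargo 69≥45, price 27≤86).
I: not dominated (best 0-60).
J: not dominated.

B, C, D, E, G, I, J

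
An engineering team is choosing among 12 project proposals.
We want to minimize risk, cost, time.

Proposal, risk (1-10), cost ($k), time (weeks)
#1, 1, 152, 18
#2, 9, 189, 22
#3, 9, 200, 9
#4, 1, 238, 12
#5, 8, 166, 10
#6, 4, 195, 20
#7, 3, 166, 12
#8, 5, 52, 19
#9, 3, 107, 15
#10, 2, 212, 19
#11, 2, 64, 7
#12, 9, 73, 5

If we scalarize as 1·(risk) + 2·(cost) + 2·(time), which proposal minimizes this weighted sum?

#1: 1·1 + 2·152 + 2·18 = 341
#2: 1·9 + 2·189 + 2·22 = 431
#3: 1·9 + 2·200 + 2·9 = 427
#4: 1·1 + 2·238 + 2·12 = 501
#5: 1·8 + 2·166 + 2·10 = 360
#6: 1·4 + 2·195 + 2·20 = 434
#7: 1·3 + 2·166 + 2·12 = 359
#8: 1·5 + 2·52 + 2·19 = 147
#9: 1·3 + 2·107 + 2·15 = 247
#10: 1·2 + 2·212 + 2·19 = 464
#11: 1·2 + 2·64 + 2·7 = 144
#12: 1·9 + 2·73 + 2·5 = 165
Lowest: #11 at 144.

#11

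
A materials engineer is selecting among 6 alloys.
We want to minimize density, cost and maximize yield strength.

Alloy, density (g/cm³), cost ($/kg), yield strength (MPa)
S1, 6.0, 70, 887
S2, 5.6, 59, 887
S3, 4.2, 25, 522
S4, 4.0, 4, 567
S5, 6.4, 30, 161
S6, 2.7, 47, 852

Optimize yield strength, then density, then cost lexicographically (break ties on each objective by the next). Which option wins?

S2

First maximize yield strength: best is 887, kept {S1, S2}.
Then minimize density: best is 5.6, kept {S2}.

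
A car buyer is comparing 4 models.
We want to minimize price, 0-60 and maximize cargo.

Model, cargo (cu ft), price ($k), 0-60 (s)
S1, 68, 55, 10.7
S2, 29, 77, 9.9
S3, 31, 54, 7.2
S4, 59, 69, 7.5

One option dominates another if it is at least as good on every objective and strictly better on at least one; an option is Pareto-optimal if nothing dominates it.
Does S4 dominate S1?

S4 vs S1: S4 is worse on cargo (59 vs 68), so it does not dominate S1.

No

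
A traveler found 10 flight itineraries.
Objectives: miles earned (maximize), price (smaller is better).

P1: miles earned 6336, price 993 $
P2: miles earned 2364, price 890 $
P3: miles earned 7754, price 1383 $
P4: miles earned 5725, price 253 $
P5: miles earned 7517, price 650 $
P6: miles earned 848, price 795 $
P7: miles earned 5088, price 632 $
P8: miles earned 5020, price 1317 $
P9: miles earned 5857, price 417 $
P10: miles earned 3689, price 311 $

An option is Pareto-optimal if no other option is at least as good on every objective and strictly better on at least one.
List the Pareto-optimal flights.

P3, P4, P5, P9

P1: dominated by P5 (miles earned 7517≥6336, price 650≤993).
P2: dominated by P4 (miles earned 5725≥2364, price 253≤890).
P3: not dominated (best miles earned).
P4: not dominated (best price).
P5: not dominated.
P6: dominated by P4 (miles earned 5725≥848, price 253≤795).
P7: dominated by P4 (miles earned 5725≥5088, price 253≤632).
P8: dominated by P1 (miles earned 6336≥5020, price 993≤1317).
P9: not dominated.
P10: dominated by P4 (miles earned 5725≥3689, price 253≤311).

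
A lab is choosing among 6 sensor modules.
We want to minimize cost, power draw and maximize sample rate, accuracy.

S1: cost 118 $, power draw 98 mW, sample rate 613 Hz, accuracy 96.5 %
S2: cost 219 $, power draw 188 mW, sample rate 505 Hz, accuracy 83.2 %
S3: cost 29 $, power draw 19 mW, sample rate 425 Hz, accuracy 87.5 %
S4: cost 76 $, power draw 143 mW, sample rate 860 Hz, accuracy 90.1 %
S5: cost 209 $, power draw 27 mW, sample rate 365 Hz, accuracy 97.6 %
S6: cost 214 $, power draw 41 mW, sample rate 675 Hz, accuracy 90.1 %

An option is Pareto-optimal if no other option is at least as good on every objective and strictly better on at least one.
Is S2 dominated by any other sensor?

S1 vs S2: cost 118≤219, power draw 98≤188, sample rate 613≥505, accuracy 96.5≥83.2 — S1 is at least as good on every objective and strictly better on at least one, so S1 dominates S2.

Yes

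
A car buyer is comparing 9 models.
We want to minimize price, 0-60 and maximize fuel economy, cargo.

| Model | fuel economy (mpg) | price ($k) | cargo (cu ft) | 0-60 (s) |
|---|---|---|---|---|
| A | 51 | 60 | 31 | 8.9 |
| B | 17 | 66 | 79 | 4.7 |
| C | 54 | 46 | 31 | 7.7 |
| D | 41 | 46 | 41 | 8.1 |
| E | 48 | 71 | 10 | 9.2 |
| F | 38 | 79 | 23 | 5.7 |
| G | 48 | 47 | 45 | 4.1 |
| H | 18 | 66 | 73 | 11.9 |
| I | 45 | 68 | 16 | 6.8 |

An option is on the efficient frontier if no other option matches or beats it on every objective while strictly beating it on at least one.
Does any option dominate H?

A: worse on cargo (31 vs 73).
B: worse on fuel economy (17 vs 18).
C: worse on cargo (31 vs 73).
D: worse on cargo (41 vs 73).
E: worse on price (71 vs 66).
F: worse on price (79 vs 66).
G: worse on cargo (45 vs 73).
I: worse on price (68 vs 66).
No option is at least as good as H on every objective and strictly better on one.

No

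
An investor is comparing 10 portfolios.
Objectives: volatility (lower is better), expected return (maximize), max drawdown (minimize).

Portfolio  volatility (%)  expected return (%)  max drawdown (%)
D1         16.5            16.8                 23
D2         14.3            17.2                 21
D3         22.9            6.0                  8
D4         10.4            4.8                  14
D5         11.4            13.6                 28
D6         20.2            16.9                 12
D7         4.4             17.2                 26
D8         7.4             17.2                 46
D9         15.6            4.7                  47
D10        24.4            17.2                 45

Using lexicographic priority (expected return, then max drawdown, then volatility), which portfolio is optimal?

D2

First maximize expected return: best is 17.2, kept {D2, D7, D8, D10}.
Then minimize max drawdown: best is 21, kept {D2}.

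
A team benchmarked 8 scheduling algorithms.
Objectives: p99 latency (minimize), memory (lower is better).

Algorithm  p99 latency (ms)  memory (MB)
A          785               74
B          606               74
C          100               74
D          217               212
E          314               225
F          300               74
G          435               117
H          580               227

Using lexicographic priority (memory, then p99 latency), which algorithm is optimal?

C

First minimize memory: best is 74, kept {A, B, C, F}.
Then minimize p99 latency: best is 100, kept {C}.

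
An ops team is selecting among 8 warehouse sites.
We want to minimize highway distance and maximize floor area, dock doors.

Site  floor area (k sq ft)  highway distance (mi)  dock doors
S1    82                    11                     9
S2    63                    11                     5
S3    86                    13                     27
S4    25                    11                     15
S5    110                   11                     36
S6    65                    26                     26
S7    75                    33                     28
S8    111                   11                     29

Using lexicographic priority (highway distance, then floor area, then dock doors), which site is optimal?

S8

First minimize highway distance: best is 11, kept {S1, S2, S4, S5, S8}.
Then maximize floor area: best is 111, kept {S8}.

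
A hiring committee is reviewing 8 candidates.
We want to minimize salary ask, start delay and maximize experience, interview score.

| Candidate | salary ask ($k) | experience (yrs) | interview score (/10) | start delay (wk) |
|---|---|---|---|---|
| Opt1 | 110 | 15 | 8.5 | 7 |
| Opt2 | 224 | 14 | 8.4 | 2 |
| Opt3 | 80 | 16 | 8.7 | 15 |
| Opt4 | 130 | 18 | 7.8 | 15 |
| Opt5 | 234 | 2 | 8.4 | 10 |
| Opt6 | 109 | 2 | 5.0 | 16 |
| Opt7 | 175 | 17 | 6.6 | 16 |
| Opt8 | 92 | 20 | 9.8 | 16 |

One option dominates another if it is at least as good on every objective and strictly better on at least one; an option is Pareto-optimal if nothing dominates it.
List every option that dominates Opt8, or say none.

Opt1: worse on salary ask (110 vs 92).
Opt2: worse on salary ask (224 vs 92).
Opt3: worse on experience (16 vs 20).
Opt4: worse on salary ask (130 vs 92).
Opt5: worse on salary ask (234 vs 92).
Opt6: worse on salary ask (109 vs 92).
Opt7: worse on salary ask (175 vs 92).
No option dominates Opt8.

none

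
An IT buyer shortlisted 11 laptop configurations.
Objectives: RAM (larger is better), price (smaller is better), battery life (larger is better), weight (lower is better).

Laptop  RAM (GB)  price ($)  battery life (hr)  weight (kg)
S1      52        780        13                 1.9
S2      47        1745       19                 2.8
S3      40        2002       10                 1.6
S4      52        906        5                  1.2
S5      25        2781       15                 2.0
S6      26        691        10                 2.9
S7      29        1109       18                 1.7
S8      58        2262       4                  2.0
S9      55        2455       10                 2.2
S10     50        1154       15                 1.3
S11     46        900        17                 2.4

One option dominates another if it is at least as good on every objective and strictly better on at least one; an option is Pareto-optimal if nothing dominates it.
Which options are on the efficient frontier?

S1: not dominated.
S2: not dominated (best battery life).
S3: dominated by S10 (RAM 50≥40, price 1154≤2002, battery life 15≥10, weight 1.3≤1.6).
S4: not dominated (best weight).
S5: dominated by S7 (RAM 29≥25, price 1109≤2781, battery life 18≥15, weight 1.7≤2.0).
S6: not dominated (best price).
S7: not dominated.
S8: not dominated (best RAM).
S9: not dominated.
S10: not dominated.
S11: not dominated.

S1, S2, S4, S6, S7, S8, S9, S10, S11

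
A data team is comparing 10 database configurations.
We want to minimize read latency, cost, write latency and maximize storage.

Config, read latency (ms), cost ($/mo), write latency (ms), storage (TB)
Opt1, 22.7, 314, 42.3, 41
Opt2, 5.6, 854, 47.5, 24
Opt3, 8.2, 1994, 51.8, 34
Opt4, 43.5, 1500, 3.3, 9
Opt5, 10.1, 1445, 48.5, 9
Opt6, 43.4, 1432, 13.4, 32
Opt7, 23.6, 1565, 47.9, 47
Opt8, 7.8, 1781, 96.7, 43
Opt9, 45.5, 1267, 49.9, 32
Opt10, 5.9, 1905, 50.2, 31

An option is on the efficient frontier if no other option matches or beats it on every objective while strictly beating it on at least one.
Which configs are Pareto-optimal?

Opt1, Opt2, Opt3, Opt4, Opt6, Opt7, Opt8, Opt10

Opt1: not dominated (best cost).
Opt2: not dominated (best read latency).
Opt3: not dominated.
Opt4: not dominated (best write latency).
Opt5: dominated by Opt2 (read latency 5.6≤10.1, cost 854≤1445, write latency 47.5≤48.5, storage 24≥9).
Opt6: not dominated.
Opt7: not dominated (best storage).
Opt8: not dominated.
Opt9: dominated by Opt1 (read latency 22.7≤45.5, cost 314≤1267, write latency 42.3≤49.9, storage 41≥32).
Opt10: not dominated.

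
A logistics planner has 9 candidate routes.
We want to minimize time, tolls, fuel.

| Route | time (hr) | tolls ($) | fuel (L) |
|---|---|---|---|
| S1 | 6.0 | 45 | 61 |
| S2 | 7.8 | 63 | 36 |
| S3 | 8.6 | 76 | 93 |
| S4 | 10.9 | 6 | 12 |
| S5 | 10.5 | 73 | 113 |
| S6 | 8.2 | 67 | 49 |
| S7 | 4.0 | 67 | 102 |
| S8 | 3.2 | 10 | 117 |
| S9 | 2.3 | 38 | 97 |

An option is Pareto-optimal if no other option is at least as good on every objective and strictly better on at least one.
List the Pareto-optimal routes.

S1: not dominated.
S2: not dominated.
S3: dominated by S1 (time 6.0≤8.6, tolls 45≤76, fuel 61≤93).
S4: not dominated (best tolls).
S5: dominated by S1 (time 6.0≤10.5, tolls 45≤73, fuel 61≤113).
S6: dominated by S2 (time 7.8≤8.2, tolls 63≤67, fuel 36≤49).
S7: dominated by S9 (time 2.3≤4.0, tolls 38≤67, fuel 97≤102).
S8: not dominated.
S9: not dominated (best time).

S1, S2, S4, S8, S9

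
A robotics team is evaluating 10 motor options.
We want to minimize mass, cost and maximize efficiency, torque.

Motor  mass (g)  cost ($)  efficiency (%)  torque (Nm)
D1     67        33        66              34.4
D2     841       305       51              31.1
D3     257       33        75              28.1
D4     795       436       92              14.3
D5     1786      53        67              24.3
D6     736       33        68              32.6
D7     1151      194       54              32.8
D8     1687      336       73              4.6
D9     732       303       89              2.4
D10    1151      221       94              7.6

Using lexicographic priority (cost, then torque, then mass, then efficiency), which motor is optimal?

First minimize cost: best is 33, kept {D1, D3, D6}.
Then maximize torque: best is 34.4, kept {D1}.

D1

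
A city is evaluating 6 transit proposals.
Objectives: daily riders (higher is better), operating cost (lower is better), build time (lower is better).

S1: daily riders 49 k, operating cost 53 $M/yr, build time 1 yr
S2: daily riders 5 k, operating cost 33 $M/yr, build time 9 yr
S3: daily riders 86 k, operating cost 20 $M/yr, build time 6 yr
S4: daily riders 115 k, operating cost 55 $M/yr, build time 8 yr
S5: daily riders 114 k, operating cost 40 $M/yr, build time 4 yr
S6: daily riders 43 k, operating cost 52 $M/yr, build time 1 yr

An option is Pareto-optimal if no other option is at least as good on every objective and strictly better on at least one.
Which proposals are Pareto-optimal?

S1, S3, S4, S5, S6

S1: not dominated.
S2: dominated by S3 (daily riders 86≥5, operating cost 20≤33, build time 6≤9).
S3: not dominated (best operating cost).
S4: not dominated (best daily riders).
S5: not dominated.
S6: not dominated.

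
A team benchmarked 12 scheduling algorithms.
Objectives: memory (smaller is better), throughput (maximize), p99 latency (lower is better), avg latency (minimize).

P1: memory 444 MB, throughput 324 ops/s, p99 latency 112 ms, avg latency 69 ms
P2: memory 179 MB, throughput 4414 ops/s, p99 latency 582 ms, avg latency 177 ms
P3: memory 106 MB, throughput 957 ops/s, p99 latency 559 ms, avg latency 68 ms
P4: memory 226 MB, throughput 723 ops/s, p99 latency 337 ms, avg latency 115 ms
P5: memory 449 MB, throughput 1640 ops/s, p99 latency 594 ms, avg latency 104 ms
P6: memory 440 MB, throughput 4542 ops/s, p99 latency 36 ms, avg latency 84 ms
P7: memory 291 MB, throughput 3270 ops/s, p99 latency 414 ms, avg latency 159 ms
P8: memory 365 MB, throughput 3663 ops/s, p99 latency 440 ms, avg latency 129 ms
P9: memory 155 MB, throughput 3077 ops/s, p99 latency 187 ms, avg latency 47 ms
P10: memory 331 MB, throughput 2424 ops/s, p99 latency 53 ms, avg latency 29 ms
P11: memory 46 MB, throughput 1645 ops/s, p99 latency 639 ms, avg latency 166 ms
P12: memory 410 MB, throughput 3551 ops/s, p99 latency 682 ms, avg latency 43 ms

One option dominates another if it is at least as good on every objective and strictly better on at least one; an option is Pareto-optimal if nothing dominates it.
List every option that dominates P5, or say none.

P6, P9, P10

P6: memory 440≤449, throughput 4542≥1640, p99 latency 36≤594, avg latency 84≤104 — dominates P5.
P9: memory 155≤449, throughput 3077≥1640, p99 latency 187≤594, avg latency 47≤104 — dominates P5.
P10: memory 331≤449, throughput 2424≥1640, p99 latency 53≤594, avg latency 29≤104 — dominates P5.
Others (P1, P2, P3, P4, P7, P8, P11, P12) are each worse than P5 on at least one objective.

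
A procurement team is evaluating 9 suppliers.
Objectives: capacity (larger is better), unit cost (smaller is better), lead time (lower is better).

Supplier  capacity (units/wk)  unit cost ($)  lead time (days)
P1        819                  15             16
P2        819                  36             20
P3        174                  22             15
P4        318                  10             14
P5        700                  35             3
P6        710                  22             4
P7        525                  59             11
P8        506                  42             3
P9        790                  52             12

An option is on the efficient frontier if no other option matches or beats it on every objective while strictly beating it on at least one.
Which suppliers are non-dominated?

P1, P4, P5, P6, P9

P1: not dominated.
P2: dominated by P1 (capacity 819≥819, unit cost 15≤36, lead time 16≤20).
P3: dominated by P4 (capacity 318≥174, unit cost 10≤22, lead time 14≤15).
P4: not dominated (best unit cost).
P5: not dominated.
P6: not dominated.
P7: dominated by P5 (capacity 700≥525, unit cost 35≤59, lead time 3≤11).
P8: dominated by P5 (capacity 700≥506, unit cost 35≤42, lead time 3≤3).
P9: not dominated.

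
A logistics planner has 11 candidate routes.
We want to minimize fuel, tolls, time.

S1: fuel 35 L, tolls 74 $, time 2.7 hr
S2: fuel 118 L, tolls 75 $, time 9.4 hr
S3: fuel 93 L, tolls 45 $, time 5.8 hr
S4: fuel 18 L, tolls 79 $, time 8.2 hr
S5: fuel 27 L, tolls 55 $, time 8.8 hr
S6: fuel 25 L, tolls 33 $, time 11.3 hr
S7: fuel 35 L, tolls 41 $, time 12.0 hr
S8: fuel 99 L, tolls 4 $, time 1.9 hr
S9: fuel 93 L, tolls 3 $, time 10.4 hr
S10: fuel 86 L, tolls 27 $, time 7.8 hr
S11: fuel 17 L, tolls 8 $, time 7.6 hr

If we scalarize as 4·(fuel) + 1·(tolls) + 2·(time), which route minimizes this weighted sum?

S11

S1: 4·35 + 1·74 + 2·2.7 = 219.4
S2: 4·118 + 1·75 + 2·9.4 = 565.8
S3: 4·93 + 1·45 + 2·5.8 = 428.6
S4: 4·18 + 1·79 + 2·8.2 = 167.4
S5: 4·27 + 1·55 + 2·8.8 = 180.6
S6: 4·25 + 1·33 + 2·11.3 = 155.6
S7: 4·35 + 1·41 + 2·12.0 = 205.0
S8: 4·99 + 1·4 + 2·1.9 = 403.8
S9: 4·93 + 1·3 + 2·10.4 = 395.8
S10: 4·86 + 1·27 + 2·7.8 = 386.6
S11: 4·17 + 1·8 + 2·7.6 = 91.2
Lowest: S11 at 91.2.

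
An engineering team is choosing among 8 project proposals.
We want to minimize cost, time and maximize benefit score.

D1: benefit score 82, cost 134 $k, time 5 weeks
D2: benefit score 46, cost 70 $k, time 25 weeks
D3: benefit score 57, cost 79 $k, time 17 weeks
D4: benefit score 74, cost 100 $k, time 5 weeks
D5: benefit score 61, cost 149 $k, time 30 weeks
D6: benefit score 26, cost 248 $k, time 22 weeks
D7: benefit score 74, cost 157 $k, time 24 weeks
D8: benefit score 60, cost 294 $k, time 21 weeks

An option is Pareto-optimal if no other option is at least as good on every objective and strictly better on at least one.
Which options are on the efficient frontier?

D1: not dominated (best benefit score).
D2: not dominated (best cost).
D3: not dominated.
D4: not dominated.
D5: dominated by D1 (benefit score 82≥61, cost 134≤149, time 5≤30).
D6: dominated by D1 (benefit score 82≥26, cost 134≤248, time 5≤22).
D7: dominated by D1 (benefit score 82≥74, cost 134≤157, time 5≤24).
D8: dominated by D1 (benefit score 82≥60, cost 134≤294, time 5≤21).

D1, D2, D3, D4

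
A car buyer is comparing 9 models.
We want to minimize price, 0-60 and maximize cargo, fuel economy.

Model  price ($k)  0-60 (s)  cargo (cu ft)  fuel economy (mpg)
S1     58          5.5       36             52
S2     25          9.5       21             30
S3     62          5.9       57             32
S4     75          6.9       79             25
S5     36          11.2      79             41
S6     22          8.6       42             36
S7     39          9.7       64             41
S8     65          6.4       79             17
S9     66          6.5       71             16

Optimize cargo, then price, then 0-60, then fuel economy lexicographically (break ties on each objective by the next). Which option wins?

S5

First maximize cargo: best is 79, kept {S4, S5, S8}.
Then minimize price: best is 36, kept {S5}.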